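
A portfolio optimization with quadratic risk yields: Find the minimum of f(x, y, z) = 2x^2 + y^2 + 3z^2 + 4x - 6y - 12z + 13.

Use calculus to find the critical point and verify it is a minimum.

f(x,y,z) = 2x^2 + y^2 + 3z^2 + 4x - 6y - 12z + 13
df/dx = 4x + (4) = 0 => x = -1
df/dy = 2y + (-6) = 0 => y = 3
df/dz = 6z + (-12) = 0 => z = 2
f(-1,3,2) = 2*(-1)^2 + 1*(3)^2 + 3*(2)^2 + 4*(-1) + -6*(3) + -12*(2) + 13 = -10
Hessian is diagonal with entries 4, 2, 6 > 0, confirmed minimum.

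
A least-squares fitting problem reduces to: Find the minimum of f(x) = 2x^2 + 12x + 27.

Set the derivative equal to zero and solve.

f(x) = 2x^2 + 12x + 27
f'(x) = 4x + (12) = 0
x = -12/4 = -3
f(-3) = 9
Since f''(x) = 4 > 0, this is a minimum.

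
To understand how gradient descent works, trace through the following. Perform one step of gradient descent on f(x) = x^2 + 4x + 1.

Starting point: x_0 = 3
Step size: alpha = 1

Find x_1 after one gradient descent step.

f(x) = x^2 + 4x + 1
f'(x) = 2x + 4
f'(3) = 2*3 + (4) = 10
x_1 = x_0 - alpha * f'(x_0) = 3 - 1 * 10 = -7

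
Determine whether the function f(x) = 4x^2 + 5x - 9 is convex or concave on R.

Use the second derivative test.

f(x) = 4x^2 + 5x - 9
f'(x) = 8x + 5
f''(x) = 8
Since f''(x) = 8 > 0 for all x, f is convex on R.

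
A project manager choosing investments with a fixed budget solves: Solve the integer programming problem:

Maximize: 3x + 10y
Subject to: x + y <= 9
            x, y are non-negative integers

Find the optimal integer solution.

Objective: 3x + 10y, constraint: x + y <= 9
Coefficient of y is 10 > coefficient of x is 3, so allocate the entire budget to y.
Optimal: x = 0, y = 9, value = 90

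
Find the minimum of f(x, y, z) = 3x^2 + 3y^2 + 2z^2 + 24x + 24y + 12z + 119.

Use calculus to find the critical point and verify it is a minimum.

f(x,y,z) = 3x^2 + 3y^2 + 2z^2 + 24x + 24y + 12z + 119
df/dx = 6x + (24) = 0 => x = -4
df/dy = 6y + (24) = 0 => y = -4
df/dz = 4z + (12) = 0 => z = -3
f(-4,-4,-3) = 3*(-4)^2 + 3*(-4)^2 + 2*(-3)^2 + 24*(-4) + 24*(-4) + 12*(-3) + 119 = 5
Hessian is diagonal with entries 6, 6, 4 > 0, confirmed minimum.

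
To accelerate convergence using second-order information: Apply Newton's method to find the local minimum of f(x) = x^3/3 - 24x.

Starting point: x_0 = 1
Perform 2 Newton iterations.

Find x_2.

f(x) = x^3/3 - 24x
f'(x) = x^2 - 24, f''(x) = 2x
Newton update: x_{n+1} = x_n - (x_n^2 - 24)/(2*x_n)
Step 1: x_0 = 1, f'=-23, f''=2, x_1 = 25/2
Step 2: x_1 = 25/2, f'=529/4, f''=25, x_2 = 721/100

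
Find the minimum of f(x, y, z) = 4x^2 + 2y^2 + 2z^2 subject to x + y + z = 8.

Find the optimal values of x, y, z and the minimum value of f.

Using Lagrange multipliers on f = 4x^2 + 2y^2 + 2z^2 with constraint x + y + z = 8:
Conditions: 2*4*x = lambda, 2*2*y = lambda, 2*2*z = lambda
So x = lambda/8, y = lambda/4, z = lambda/4
Substituting into constraint: lambda * (5/8) = 8
lambda = 64/5
x = 8/5, y = 16/5, z = 16/5
Minimum value = 256/5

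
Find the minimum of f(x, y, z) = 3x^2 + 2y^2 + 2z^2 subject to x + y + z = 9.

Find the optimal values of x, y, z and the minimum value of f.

Using Lagrange multipliers on f = 3x^2 + 2y^2 + 2z^2 with constraint x + y + z = 9:
Conditions: 2*3*x = lambda, 2*2*y = lambda, 2*2*z = lambda
So x = lambda/6, y = lambda/4, z = lambda/4
Substituting into constraint: lambda * (2/3) = 9
lambda = 27/2
x = 9/4, y = 27/8, z = 27/8
Minimum value = 243/4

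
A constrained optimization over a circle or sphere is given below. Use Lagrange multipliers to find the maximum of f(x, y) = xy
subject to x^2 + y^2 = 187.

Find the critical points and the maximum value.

Lagrange conditions: y = 2*lambda*x and x = 2*lambda*y
If x = 0 then y = 0, violating the constraint, so x, y != 0.
Dividing: y/x = x/y => x^2 = y^2 => y = x or y = -x
Constraint: 2x^2 = 187 => x^2 = 187/2 => x = +/-sqrt(187/2)
Critical points: (sqrt(187/2), sqrt(187/2)), (-sqrt(187/2), -sqrt(187/2)), (sqrt(187/2), -sqrt(187/2)), (-sqrt(187/2), sqrt(187/2))
  y = x:  xy = x^2 = 187/2  at (sqrt(187/2), sqrt(187/2)) and (-sqrt(187/2), -sqrt(187/2))
  y = -x: xy = -x^2 = -187/2 at (sqrt(187/2), -sqrt(187/2)) and (-sqrt(187/2), sqrt(187/2))
Maximum xy = 187/2 at (sqrt(187/2), sqrt(187/2)) and (-sqrt(187/2), -sqrt(187/2))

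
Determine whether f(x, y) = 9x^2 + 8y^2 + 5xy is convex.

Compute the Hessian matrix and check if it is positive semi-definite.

f(x,y) = 9x^2 + 8y^2 + 5xy
Hessian H = [[18, 5], [5, 16]]
trace(H) = 34, det(H) = 263
Eigenvalues: (34 +/- sqrt(104)) / 2 = 22.1, 11.9
Since both eigenvalues > 0, f is convex.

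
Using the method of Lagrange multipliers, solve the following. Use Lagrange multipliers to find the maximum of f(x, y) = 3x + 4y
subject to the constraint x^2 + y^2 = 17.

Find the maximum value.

Set up Lagrange conditions: grad f = lambda * grad g
  3 = 2*lambda*x
  4 = 2*lambda*y
From these: x/y = 3/4, so x = 3t, y = 4t for some t.
Substitute into constraint: (3t)^2 + (4t)^2 = 17
  t^2 * 25 = 17
  t = sqrt(17/25)
Maximum = 3*x + 4*y = (3^2 + 4^2)*t = 25 * sqrt(17/25) = sqrt(425)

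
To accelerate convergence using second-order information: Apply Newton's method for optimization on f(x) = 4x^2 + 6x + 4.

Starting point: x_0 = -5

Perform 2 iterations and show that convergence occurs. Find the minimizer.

f(x) = 4x^2 + 6x + 4, f'(x) = 8x + (6), f''(x) = 8
Step 1: f'(-5) = -34, x_1 = -5 - -34/8 = -3/4
Step 2: f'(-3/4) = 0, x_2 = -3/4 (converged)
Newton's method converges in 1 step for quadratics.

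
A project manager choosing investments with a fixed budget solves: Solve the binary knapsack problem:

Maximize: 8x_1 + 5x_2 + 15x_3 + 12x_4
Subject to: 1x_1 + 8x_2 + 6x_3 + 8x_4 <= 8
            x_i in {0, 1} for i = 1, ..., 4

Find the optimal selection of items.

Items: item 1 (v=8, w=1), item 2 (v=5, w=8), item 3 (v=15, w=6), item 4 (v=12, w=8)
Capacity: 8
Checking all 16 subsets (w = total weight, v = total value):
  {}: w = 0, v = 0
  {1}: w = 1, v = 8
  {2}: w = 8, v = 5
  {3}: w = 6, v = 15
  {4}: w = 8, v = 12
  {1, 2}: w = 9 > 8, infeasible
  {1, 3}: w = 7, v = 23
  {1, 4}: w = 9 > 8, infeasible
  {2, 3}: w = 14 > 8, infeasible
  {2, 4}: w = 16 > 8, infeasible
  {3, 4}: w = 14 > 8, infeasible
  {1, 2, 3}: w = 15 > 8, infeasible
  {1, 2, 4}: w = 17 > 8, infeasible
  {1, 3, 4}: w = 15 > 8, infeasible
  {2, 3, 4}: w = 22 > 8, infeasible
  {1, 2, 3, 4}: w = 23 > 8, infeasible
Best feasible subset: items [1, 3]
Total weight: 7 <= 8, total value: 23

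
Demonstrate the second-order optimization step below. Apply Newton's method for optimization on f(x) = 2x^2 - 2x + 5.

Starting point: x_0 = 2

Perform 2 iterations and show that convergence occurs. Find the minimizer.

f(x) = 2x^2 - 2x + 5, f'(x) = 4x + (-2), f''(x) = 4
Step 1: f'(2) = 6, x_1 = 2 - 6/4 = 1/2
Step 2: f'(1/2) = 0, x_2 = 1/2 (converged)
Newton's method converges in 1 step for quadratics.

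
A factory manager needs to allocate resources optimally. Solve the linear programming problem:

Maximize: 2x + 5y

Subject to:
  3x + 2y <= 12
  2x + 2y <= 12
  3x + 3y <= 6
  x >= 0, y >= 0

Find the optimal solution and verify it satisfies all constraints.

Feasible vertices: (0, 0), (0, 2), (2, 0)
Objective 2x + 5y at each vertex:
  (0, 0): 0
  (0, 2): 10
  (2, 0): 4
Maximum is 10 at (0, 2).
Verify constraints at (x, y) = (0, 2):
  3*0 + 2*2 = 4 <= 12
  2*0 + 2*2 = 4 <= 12
  3*0 + 3*2 = 6 <= 6 (active)
  x = 0 >= 0, y = 2 >= 0. All constraints satisfied.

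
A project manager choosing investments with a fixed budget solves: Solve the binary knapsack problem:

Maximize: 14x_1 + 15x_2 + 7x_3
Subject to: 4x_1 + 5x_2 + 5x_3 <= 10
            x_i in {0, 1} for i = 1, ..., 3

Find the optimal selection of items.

Items: item 1 (v=14, w=4), item 2 (v=15, w=5), item 3 (v=7, w=5)
Capacity: 10
Checking all 8 subsets (w = total weight, v = total value):
  {}: w = 0, v = 0
  {1}: w = 4, v = 14
  {2}: w = 5, v = 15
  {3}: w = 5, v = 7
  {1, 2}: w = 9, v = 29
  {1, 3}: w = 9, v = 21
  {2, 3}: w = 10, v = 22
  {1, 2, 3}: w = 14 > 10, infeasible
Best feasible subset: items [1, 2]
Total weight: 9 <= 10, total value: 29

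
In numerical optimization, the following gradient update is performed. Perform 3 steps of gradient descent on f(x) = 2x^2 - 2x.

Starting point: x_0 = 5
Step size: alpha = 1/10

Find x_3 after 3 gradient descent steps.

f(x) = 2x^2 - 2x, f'(x) = 4x + (-2)
Step 1: f'(5) = 18, x_1 = 5 - 1/10 * 18 = 16/5
Step 2: f'(16/5) = 54/5, x_2 = 16/5 - 1/10 * 54/5 = 53/25
Step 3: f'(53/25) = 162/25, x_3 = 53/25 - 1/10 * 162/25 = 184/125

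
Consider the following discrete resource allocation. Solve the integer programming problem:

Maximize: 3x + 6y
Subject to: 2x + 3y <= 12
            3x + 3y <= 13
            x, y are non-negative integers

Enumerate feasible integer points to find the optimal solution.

Constraint 1: 2x + 3y <= 12
Constraint 2: 3x + 3y <= 13
Feasible x range (need y >= 0): 0 <= x <= min(12/2, 13/3) => x in {0, ..., 4}.
Enumerate feasible integer points row by row (the coefficient of y is 6 > 0, so for each x the largest feasible y gives the best value):
  x = 0: y <= min((12 - 2*0)/3, (13 - 3*0)/3) => y in {0, ..., 4}; best 3*0 + 6*4 = 24
  x = 1: y <= min((12 - 2*1)/3, (13 - 3*1)/3) => y in {0, ..., 3}; best 3*1 + 6*3 = 21
  x = 2: y <= min((12 - 2*2)/3, (13 - 3*2)/3) => y in {0, ..., 2}; best 3*2 + 6*2 = 18
  x = 3: y <= min((12 - 2*3)/3, (13 - 3*3)/3) => y in {0, ..., 1}; best 3*3 + 6*1 = 15
  x = 4: y <= min((12 - 2*4)/3, (13 - 3*4)/3) => y in {0}; best 3*4 + 6*0 = 12
The maximum 3x + 6y = 24 is achieved at x = 0, y = 4.
Check: 2*0 + 3*4 = 12 <= 12 and 3*0 + 3*4 = 12 <= 13.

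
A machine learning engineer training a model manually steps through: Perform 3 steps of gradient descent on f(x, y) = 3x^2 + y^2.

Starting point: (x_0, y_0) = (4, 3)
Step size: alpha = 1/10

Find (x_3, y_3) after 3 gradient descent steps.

f(x,y) = 3x^2 + y^2
grad_x = 6x + 0y, grad_y = 2y + 0x
Step 1: grad = (24, 6), (8/5, 12/5)
Step 2: grad = (48/5, 24/5), (16/25, 48/25)
Step 3: grad = (96/25, 96/25), (32/125, 192/125)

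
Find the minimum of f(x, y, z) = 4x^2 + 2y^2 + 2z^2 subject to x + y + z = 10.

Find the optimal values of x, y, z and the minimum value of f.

Using Lagrange multipliers on f = 4x^2 + 2y^2 + 2z^2 with constraint x + y + z = 10:
Conditions: 2*4*x = lambda, 2*2*y = lambda, 2*2*z = lambda
So x = lambda/8, y = lambda/4, z = lambda/4
Substituting into constraint: lambda * (5/8) = 10
lambda = 16
x = 2, y = 4, z = 4
Minimum value = 80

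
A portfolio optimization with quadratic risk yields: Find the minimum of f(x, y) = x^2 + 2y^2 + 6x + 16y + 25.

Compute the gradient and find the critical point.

f(x,y) = x^2 + 2y^2 + 6x + 16y + 25
df/dx = 2x + (6) = 0  =>  x = -3
df/dy = 4y + (16) = 0  =>  y = -4
f(-3, -4) = 1*(-3)^2 + 2*(-4)^2 + 6*(-3) + 16*(-4) + 25 = -16
Hessian is diagonal with entries 2, 4 > 0, so this is a minimum.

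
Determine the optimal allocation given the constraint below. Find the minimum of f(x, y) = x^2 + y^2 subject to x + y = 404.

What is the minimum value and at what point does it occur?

Substitute y = 404 - x into f(x,y) = x^2 + y^2:
g(x) = x^2 + (404 - x)^2 = 2x^2 - 808x + 163216
g'(x) = 4x - 808 = 0  =>  x = 202
y = 404 - 202 = 202
Minimum value = 202^2 + 202^2 = 81608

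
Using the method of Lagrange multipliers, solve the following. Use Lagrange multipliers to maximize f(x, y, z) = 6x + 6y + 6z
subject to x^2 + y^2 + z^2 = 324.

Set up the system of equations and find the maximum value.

Lagrange conditions: 6 = 2*lambda*x, 6 = 2*lambda*y, 6 = 2*lambda*z
So x:6 = y:6 = z:6, i.e. x = 6t, y = 6t, z = 6t
Constraint: t^2*(6^2 + 6^2 + 6^2) = 324
  t^2 * 108 = 324  =>  t = sqrt(3)
Maximum = 6*6t + 6*6t + 6*6t = 108*sqrt(3) = sqrt(34992)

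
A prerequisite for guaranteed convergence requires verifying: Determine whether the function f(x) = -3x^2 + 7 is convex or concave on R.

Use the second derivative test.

f(x) = -3x^2 + 7
f'(x) = -6x + 0
f''(x) = -6
Since f''(x) = -6 < 0 for all x, f is concave on R.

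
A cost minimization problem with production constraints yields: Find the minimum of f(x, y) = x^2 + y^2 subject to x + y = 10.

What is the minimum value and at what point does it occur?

Substitute y = 10 - x into f(x,y) = x^2 + y^2:
g(x) = x^2 + (10 - x)^2 = 2x^2 - 20x + 100
g'(x) = 4x - 20 = 0  =>  x = 5
y = 10 - 5 = 5
Minimum value = 5^2 + 5^2 = 50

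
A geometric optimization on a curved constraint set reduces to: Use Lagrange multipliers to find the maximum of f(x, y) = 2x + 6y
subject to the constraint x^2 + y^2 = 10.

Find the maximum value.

Set up Lagrange conditions: grad f = lambda * grad g
  2 = 2*lambda*x
  6 = 2*lambda*y
From these: x/y = 2/6, so x = 2t, y = 6t for some t.
Substitute into constraint: (2t)^2 + (6t)^2 = 10
  t^2 * 40 = 10
  t = sqrt(10/40)
Maximum = 2*x + 6*y = (2^2 + 6^2)*t = 40 * sqrt(10/40) = 20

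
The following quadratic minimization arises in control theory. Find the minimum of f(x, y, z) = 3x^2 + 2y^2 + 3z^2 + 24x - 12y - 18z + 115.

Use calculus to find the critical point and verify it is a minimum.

f(x,y,z) = 3x^2 + 2y^2 + 3z^2 + 24x - 12y - 18z + 115
df/dx = 6x + (24) = 0 => x = -4
df/dy = 4y + (-12) = 0 => y = 3
df/dz = 6z + (-18) = 0 => z = 3
f(-4,3,3) = 3*(-4)^2 + 2*(3)^2 + 3*(3)^2 + 24*(-4) + -12*(3) + -18*(3) + 115 = 22
Hessian is diagonal with entries 6, 4, 6 > 0, confirmed minimum.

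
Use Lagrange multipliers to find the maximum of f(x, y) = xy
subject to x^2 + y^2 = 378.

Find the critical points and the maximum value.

Lagrange conditions: y = 2*lambda*x and x = 2*lambda*y
If x = 0 then y = 0, violating the constraint, so x, y != 0.
Dividing: y/x = x/y => x^2 = y^2 => y = x or y = -x
Constraint: 2x^2 = 378 => x^2 = 189 => x = +/-sqrt(189)
Critical points: (sqrt(189), sqrt(189)), (-sqrt(189), -sqrt(189)), (sqrt(189), -sqrt(189)), (-sqrt(189), sqrt(189))
  y = x:  xy = x^2 = 189  at (sqrt(189), sqrt(189)) and (-sqrt(189), -sqrt(189))
  y = -x: xy = -x^2 = -189 at (sqrt(189), -sqrt(189)) and (-sqrt(189), sqrt(189))
Maximum xy = 189 at (sqrt(189), sqrt(189)) and (-sqrt(189), -sqrt(189))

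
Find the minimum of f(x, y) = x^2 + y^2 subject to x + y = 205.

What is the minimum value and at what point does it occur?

Substitute y = 205 - x into f(x,y) = x^2 + y^2:
g(x) = x^2 + (205 - x)^2 = 2x^2 - 410x + 42025
g'(x) = 4x - 410 = 0  =>  x = 205/2
y = 205 - 205/2 = 205/2
Minimum value = (205/2)^2 + (205/2)^2 = 42025/2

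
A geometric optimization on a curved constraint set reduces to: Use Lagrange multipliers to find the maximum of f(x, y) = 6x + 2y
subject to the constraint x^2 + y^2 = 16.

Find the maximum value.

Set up Lagrange conditions: grad f = lambda * grad g
  6 = 2*lambda*x
  2 = 2*lambda*y
From these: x/y = 6/2, so x = 6t, y = 2t for some t.
Substitute into constraint: (6t)^2 + (2t)^2 = 16
  t^2 * 40 = 16
  t = sqrt(16/40)
Maximum = 6*x + 2*y = (6^2 + 2^2)*t = 40 * sqrt(16/40) = sqrt(640)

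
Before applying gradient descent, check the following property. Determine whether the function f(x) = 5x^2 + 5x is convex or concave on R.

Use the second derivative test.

f(x) = 5x^2 + 5x
f'(x) = 10x + 5
f''(x) = 10
Since f''(x) = 10 > 0 for all x, f is convex on R.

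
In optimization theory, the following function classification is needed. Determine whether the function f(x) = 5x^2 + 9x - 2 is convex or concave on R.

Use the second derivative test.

f(x) = 5x^2 + 9x - 2
f'(x) = 10x + 9
f''(x) = 10
Since f''(x) = 10 > 0 for all x, f is convex on R.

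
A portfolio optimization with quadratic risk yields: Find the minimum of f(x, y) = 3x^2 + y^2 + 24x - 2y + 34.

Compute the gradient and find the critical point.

f(x,y) = 3x^2 + y^2 + 24x - 2y + 34
df/dx = 6x + (24) = 0  =>  x = -4
df/dy = 2y + (-2) = 0  =>  y = 1
f(-4, 1) = 3*(-4)^2 + 1*(1)^2 + 24*(-4) + -2*(1) + 34 = -15
Hessian is diagonal with entries 6, 2 > 0, so this is a minimum.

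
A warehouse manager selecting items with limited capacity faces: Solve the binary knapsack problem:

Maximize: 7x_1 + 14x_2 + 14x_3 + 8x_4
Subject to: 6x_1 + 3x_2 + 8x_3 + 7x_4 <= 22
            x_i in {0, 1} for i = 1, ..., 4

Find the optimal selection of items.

Items: item 1 (v=7, w=6), item 2 (v=14, w=3), item 3 (v=14, w=8), item 4 (v=8, w=7)
Capacity: 22
Checking all 16 subsets (w = total weight, v = total value):
  {}: w = 0, v = 0
  {1}: w = 6, v = 7
  {2}: w = 3, v = 14
  {3}: w = 8, v = 14
  {4}: w = 7, v = 8
  {1, 2}: w = 9, v = 21
  {1, 3}: w = 14, v = 21
  {1, 4}: w = 13, v = 15
  {2, 3}: w = 11, v = 28
  {2, 4}: w = 10, v = 22
  {3, 4}: w = 15, v = 22
  {1, 2, 3}: w = 17, v = 35
  {1, 2, 4}: w = 16, v = 29
  {1, 3, 4}: w = 21, v = 29
  {2, 3, 4}: w = 18, v = 36
  {1, 2, 3, 4}: w = 24 > 22, infeasible
Best feasible subset: items [2, 3, 4]
Total weight: 18 <= 22, total value: 36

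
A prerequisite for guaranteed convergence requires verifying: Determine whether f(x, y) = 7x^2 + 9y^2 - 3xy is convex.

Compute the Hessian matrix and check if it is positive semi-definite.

f(x,y) = 7x^2 + 9y^2 - 3xy
Hessian H = [[14, -3], [-3, 18]]
trace(H) = 32, det(H) = 243
Eigenvalues: (32 +/- sqrt(52)) / 2 = 19.61, 12.39
Since both eigenvalues > 0, f is convex.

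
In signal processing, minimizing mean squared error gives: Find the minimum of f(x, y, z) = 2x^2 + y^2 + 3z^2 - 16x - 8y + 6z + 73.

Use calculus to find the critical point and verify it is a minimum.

f(x,y,z) = 2x^2 + y^2 + 3z^2 - 16x - 8y + 6z + 73
df/dx = 4x + (-16) = 0 => x = 4
df/dy = 2y + (-8) = 0 => y = 4
df/dz = 6z + (6) = 0 => z = -1
f(4,4,-1) = 2*(4)^2 + 1*(4)^2 + 3*(-1)^2 + -16*(4) + -8*(4) + 6*(-1) + 73 = 22
Hessian is diagonal with entries 4, 2, 6 > 0, confirmed minimum.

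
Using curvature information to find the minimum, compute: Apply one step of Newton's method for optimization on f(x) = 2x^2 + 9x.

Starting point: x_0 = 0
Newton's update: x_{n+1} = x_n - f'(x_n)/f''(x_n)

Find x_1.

f(x) = 2x^2 + 9x
f'(x) = 4x + (9), f''(x) = 4
Newton step: x_1 = x_0 - f'(x_0)/f''(x_0)
f'(0) = 9
x_1 = 0 - 9/4 = -9/4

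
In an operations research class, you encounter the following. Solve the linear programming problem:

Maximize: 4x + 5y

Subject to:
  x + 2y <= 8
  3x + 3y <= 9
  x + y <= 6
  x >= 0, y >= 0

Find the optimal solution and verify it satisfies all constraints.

Feasible vertices: (0, 0), (0, 3), (3, 0)
Objective 4x + 5y at each vertex:
  (0, 0): 0
  (0, 3): 15
  (3, 0): 12
Maximum is 15 at (0, 3).
Verify constraints at (x, y) = (0, 3):
  1*0 + 2*3 = 6 <= 8
  3*0 + 3*3 = 9 <= 9 (active)
  1*0 + 1*3 = 3 <= 6
  x = 0 >= 0, y = 3 >= 0. All constraints satisfied.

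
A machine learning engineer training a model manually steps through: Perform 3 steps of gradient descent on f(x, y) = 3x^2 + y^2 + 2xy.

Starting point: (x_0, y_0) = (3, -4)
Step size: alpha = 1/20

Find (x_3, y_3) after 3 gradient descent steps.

f(x,y) = 3x^2 + y^2 + 2xy
grad_x = 6x + 2y, grad_y = 2y + 2x
Step 1: grad = (10, -2), (5/2, -39/10)
Step 2: grad = (36/5, -14/5), (107/50, -94/25)
Step 3: grad = (133/25, -81/25), (937/500, -1799/500)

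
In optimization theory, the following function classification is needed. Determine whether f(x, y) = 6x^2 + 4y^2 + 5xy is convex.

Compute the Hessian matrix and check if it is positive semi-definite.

f(x,y) = 6x^2 + 4y^2 + 5xy
Hessian H = [[12, 5], [5, 8]]
trace(H) = 20, det(H) = 71
Eigenvalues: (20 +/- sqrt(116)) / 2 = 15.39, 4.615
Since both eigenvalues > 0, f is convex.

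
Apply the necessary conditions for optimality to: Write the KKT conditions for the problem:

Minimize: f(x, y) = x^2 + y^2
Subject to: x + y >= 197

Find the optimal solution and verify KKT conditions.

KKT conditions for min x^2 + y^2 s.t. x + y >= 197:
Stationarity: 2x = mu, 2y = mu
So x = y = mu/2.
Complementary slackness: mu*(x + y - 197) = 0
Primal feasibility: x + y >= 197; dual feasibility: mu >= 0
If mu = 0 then x = y = 0, but 0 + 0 < 197 is infeasible, so the constraint is active.
Constraint active: x + y = 2*(mu/2) = 197 => mu = 197
x = y = 197/2, f = 38809/2
Verify: stationarity 2*(197/2) = 197 = mu; primal 197/2 + 197/2 = 197 >= 197; dual mu = 197 >= 0; complementary slackness 197*(197 - 197) = 0. All KKT conditions hold.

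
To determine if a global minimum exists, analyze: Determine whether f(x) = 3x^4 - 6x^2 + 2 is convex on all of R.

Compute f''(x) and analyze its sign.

f(x) = 3x^4 - 6x^2 + 2
f'(x) = 12x^3 + -12x
f''(x) = 36x^2 + -12
f''(0) = -12 < 0, so not convex near x = 0
Therefore, f is not globally convex on R.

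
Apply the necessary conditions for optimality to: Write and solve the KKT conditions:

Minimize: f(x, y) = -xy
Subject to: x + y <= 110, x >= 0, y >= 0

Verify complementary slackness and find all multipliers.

Problem: min -xy s.t. x + y <= 110 (multiplier lambda), x >= 0 (mu_x), y >= 0 (mu_y)
KKT stationarity: -y + lambda - mu_x = 0, -x + lambda - mu_y = 0, with lambda, mu_x, mu_y >= 0
Complementary slackness: lambda*(x + y - 110) = 0, mu_x*x = 0, mu_y*y = 0
If lambda = 0: y = -mu_x <= 0 and x = -mu_y <= 0 force x = y = 0 with f = 0; but x = y = 55 is feasible with f = -3025 < 0, so this is not the minimum. Hence lambda > 0 and x + y = 110.
Try x > 0, y > 0 (so mu_x = mu_y = 0): y = lambda, x = lambda => x = y = lambda
x + y = 110 => 2*lambda = 110 => lambda = 55
x* = y* = 55 > 0, consistent with mu_x = mu_y = 0.
(Any feasible point with x = 0 or y = 0 has f = 0 > -3025, so the minimum is not on those boundaries.)
min(-xy) = -3025 (i.e. max xy = 3025)
Multipliers: lambda = 55, mu_x = 0, mu_y = 0
Complementary slackness: lambda*(x + y - 110) = 55*(55 + 55 - 110) = 0, mu_x*x = 0*55 = 0, mu_y*y = 0*55 = 0. Satisfied.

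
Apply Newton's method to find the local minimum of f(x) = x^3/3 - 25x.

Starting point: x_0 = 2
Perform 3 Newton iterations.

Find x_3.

f(x) = x^3/3 - 25x
f'(x) = x^2 - 25, f''(x) = 2x
Newton update: x_{n+1} = x_n - (x_n^2 - 25)/(2*x_n)
Step 1: x_0 = 2, f'=-21, f''=4, x_1 = 29/4
Step 2: x_1 = 29/4, f'=441/16, f''=29/2, x_2 = 1241/232
Step 3: x_2 = 1241/232, f'=194481/53824, f''=1241/116, x_3 = 2885681/575824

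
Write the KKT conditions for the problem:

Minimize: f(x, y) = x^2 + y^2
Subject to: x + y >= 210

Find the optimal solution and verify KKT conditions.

KKT conditions for min x^2 + y^2 s.t. x + y >= 210:
Stationarity: 2x = mu, 2y = mu
So x = y = mu/2.
Complementary slackness: mu*(x + y - 210) = 0
Primal feasibility: x + y >= 210; dual feasibility: mu >= 0
If mu = 0 then x = y = 0, but 0 + 0 < 210 is infeasible, so the constraint is active.
Constraint active: x + y = 2*(mu/2) = 210 => mu = 210
x = y = 105, f = 22050
Verify: stationarity 2*105 = 210 = mu; primal 105 + 105 = 210 >= 210; dual mu = 210 >= 0; complementary slackness 210*(210 - 210) = 0. All KKT conditions hold.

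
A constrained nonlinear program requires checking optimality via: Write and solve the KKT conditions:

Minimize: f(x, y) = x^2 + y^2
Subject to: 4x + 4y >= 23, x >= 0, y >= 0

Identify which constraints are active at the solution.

KKT conditions for min x^2 + y^2 s.t. 4x + 4y >= 23, x >= 0, y >= 0:
Stationarity: 2x = mu*4 + mu_x, 2y = mu*4 + mu_y, with mu, mu_x, mu_y >= 0
Complementary slackness: mu*(4x + 4y - 23) = 0, mu_x*x = 0, mu_y*y = 0
(0, 0) is infeasible (4*0 + 4*0 < 23), so if mu = 0 stationarity would force x = mu_x/2 >= 0, y = mu_y/2 >= 0 with mu_x*x = mu_y*y = 0, i.e. x = y = 0: contradiction. Hence mu > 0 and 4x + 4y = 23 is active.
Try x > 0, y > 0 (so mu_x = mu_y = 0): x = 4*mu/2, y = 4*mu/2
Substitute: 4*(4*mu/2) + 4*(4*mu/2) = 23
  mu*32/2 = 23 => mu = 23/16
x* = 23/8 > 0, y* = 23/8 > 0, consistent with mu_x = mu_y = 0.
f is convex and the constraints are linear, so this KKT point is the global minimum.
f* = 529/32
Active constraints: 4x + 4y >= 23 (holds with equality, mu = 23/16 > 0); x >= 0 and y >= 0 are inactive (mu_x = mu_y = 0).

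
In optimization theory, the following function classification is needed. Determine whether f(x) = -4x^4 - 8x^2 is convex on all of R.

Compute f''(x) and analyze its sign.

f(x) = -4x^4 - 8x^2
f'(x) = -16x^3 + -16x
f''(x) = -48x^2 + -16
f''(x) = -48x^2 + -16 <= -16 < 0 for all x
Therefore, f is concave on R.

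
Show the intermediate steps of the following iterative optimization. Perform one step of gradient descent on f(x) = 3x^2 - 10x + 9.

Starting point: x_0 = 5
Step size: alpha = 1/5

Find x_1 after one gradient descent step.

f(x) = 3x^2 - 10x + 9
f'(x) = 6x - 10
f'(5) = 6*5 + (-10) = 20
x_1 = x_0 - alpha * f'(x_0) = 5 - 1/5 * 20 = 1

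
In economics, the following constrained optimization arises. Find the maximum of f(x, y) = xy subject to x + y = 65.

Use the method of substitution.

Substitute y = 65 - x into f(x,y) = xy:
g(x) = x(65 - x) = 65x - x^2
g'(x) = 65 - 2x = 0  =>  x = 65/2
y = 65 - 65/2 = 65/2
Maximum value = (65/2) * (65/2) = 4225/4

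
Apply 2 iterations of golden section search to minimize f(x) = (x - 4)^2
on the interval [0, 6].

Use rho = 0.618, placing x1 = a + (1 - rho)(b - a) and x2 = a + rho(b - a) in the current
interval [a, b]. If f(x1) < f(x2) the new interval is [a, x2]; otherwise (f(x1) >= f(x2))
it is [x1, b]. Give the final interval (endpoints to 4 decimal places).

Golden section search for min of f(x) = (x - 4)^2 on [0, 6].
Each step: x1 = a + (1 - rho)(b - a), x2 = a + rho(b - a); if f(x1) < f(x2) keep [a, x2], otherwise keep [x1, b].
Step 1: [0.0000, 6.0000], x1=2.2920 (f=2.9173), x2=3.7080 (f=0.0853); f(x1) > f(x2) => keep [2.2920, 6.0000]
Step 2: [2.2920, 6.0000], x1=3.7085 (f=0.0850), x2=4.5835 (f=0.3405); f(x1) < f(x2) => keep [2.2920, 4.5835]
Final interval: [2.2920, 4.5835]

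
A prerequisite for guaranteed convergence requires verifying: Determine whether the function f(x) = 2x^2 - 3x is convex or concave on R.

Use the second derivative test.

f(x) = 2x^2 - 3x
f'(x) = 4x - 3
f''(x) = 4
Since f''(x) = 4 > 0 for all x, f is convex on R.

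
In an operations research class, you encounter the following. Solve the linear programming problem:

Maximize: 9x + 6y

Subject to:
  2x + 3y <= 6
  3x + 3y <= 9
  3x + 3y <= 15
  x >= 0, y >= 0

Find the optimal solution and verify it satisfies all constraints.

Feasible vertices: (0, 0), (0, 2), (3, 0)
Objective 9x + 6y at each vertex:
  (0, 0): 0
  (0, 2): 12
  (3, 0): 27
Maximum is 27 at (3, 0).
Verify constraints at (x, y) = (3, 0):
  2*3 + 3*0 = 6 <= 6 (active)
  3*3 + 3*0 = 9 <= 9 (active)
  3*3 + 3*0 = 9 <= 15
  x = 3 >= 0, y = 0 >= 0. All constraints satisfied.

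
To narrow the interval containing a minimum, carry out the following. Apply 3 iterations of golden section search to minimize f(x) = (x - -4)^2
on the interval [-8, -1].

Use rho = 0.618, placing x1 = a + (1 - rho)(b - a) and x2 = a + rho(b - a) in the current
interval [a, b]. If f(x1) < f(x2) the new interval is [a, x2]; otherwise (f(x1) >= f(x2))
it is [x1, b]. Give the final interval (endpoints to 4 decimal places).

Golden section search for min of f(x) = (x - -4)^2 on [-8, -1].
Each step: x1 = a + (1 - rho)(b - a), x2 = a + rho(b - a); if f(x1) < f(x2) keep [a, x2], otherwise keep [x1, b].
Step 1: [-8.0000, -1.0000], x1=-5.3260 (f=1.7583), x2=-3.6740 (f=0.1063); f(x1) > f(x2) => keep [-5.3260, -1.0000]
Step 2: [-5.3260, -1.0000], x1=-3.6735 (f=0.1066), x2=-2.6525 (f=1.8157); f(x1) < f(x2) => keep [-5.3260, -2.6525]
Step 3: [-5.3260, -2.6525], x1=-4.3047 (f=0.0929), x2=-3.6738 (f=0.1064); f(x1) < f(x2) => keep [-5.3260, -3.6738]
Final interval: [-5.3260, -3.6738]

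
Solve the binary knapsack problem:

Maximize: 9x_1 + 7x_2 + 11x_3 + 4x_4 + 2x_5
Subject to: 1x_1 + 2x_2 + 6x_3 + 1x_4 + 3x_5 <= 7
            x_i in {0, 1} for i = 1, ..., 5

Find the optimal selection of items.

Items: item 1 (v=9, w=1), item 2 (v=7, w=2), item 3 (v=11, w=6), item 4 (v=4, w=1), item 5 (v=2, w=3)
Capacity: 7
Checking all 32 subsets (w = total weight, v = total value):
  {}: w = 0, v = 0
  {1}: w = 1, v = 9
  {2}: w = 2, v = 7
  {3}: w = 6, v = 11
  {4}: w = 1, v = 4
  {5}: w = 3, v = 2
  {1, 2}: w = 3, v = 16
  {1, 3}: w = 7, v = 20
  {1, 4}: w = 2, v = 13
  {1, 5}: w = 4, v = 11
  {2, 3}: w = 8 > 7, infeasible
  {2, 4}: w = 3, v = 11
  {2, 5}: w = 5, v = 9
  {3, 4}: w = 7, v = 15
  {3, 5}: w = 9 > 7, infeasible
  {4, 5}: w = 4, v = 6
  {1, 2, 3}: w = 9 > 7, infeasible
  {1, 2, 4}: w = 4, v = 20
  {1, 2, 5}: w = 6, v = 18
  {1, 3, 4}: w = 8 > 7, infeasible
  {1, 3, 5}: w = 10 > 7, infeasible
  {1, 4, 5}: w = 5, v = 15
  {2, 3, 4}: w = 9 > 7, infeasible
  {2, 3, 5}: w = 11 > 7, infeasible
  {2, 4, 5}: w = 6, v = 13
  {3, 4, 5}: w = 10 > 7, infeasible
  {1, 2, 3, 4}: w = 10 > 7, infeasible
  {1, 2, 3, 5}: w = 12 > 7, infeasible
  {1, 2, 4, 5}: w = 7, v = 22
  {1, 3, 4, 5}: w = 11 > 7, infeasible
  {2, 3, 4, 5}: w = 12 > 7, infeasible
  {1, 2, 3, 4, 5}: w = 13 > 7, infeasible
Best feasible subset: items [1, 2, 4, 5]
Total weight: 7 <= 7, total value: 22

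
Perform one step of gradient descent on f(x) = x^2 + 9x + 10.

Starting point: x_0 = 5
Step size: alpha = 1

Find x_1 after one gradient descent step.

f(x) = x^2 + 9x + 10
f'(x) = 2x + 9
f'(5) = 2*5 + (9) = 19
x_1 = x_0 - alpha * f'(x_0) = 5 - 1 * 19 = -14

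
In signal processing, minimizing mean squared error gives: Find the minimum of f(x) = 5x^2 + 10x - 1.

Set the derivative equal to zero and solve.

f(x) = 5x^2 + 10x - 1
f'(x) = 10x + (10) = 0
x = -10/10 = -1
f(-1) = -6
Since f''(x) = 10 > 0, this is a minimum.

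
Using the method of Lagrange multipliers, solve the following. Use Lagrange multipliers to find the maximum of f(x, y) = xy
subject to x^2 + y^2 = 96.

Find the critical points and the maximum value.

Lagrange conditions: y = 2*lambda*x and x = 2*lambda*y
If x = 0 then y = 0, violating the constraint, so x, y != 0.
Dividing: y/x = x/y => x^2 = y^2 => y = x or y = -x
Constraint: 2x^2 = 96 => x^2 = 48 => x = +/-sqrt(48)
Critical points: (sqrt(48), sqrt(48)), (-sqrt(48), -sqrt(48)), (sqrt(48), -sqrt(48)), (-sqrt(48), sqrt(48))
  y = x:  xy = x^2 = 48  at (sqrt(48), sqrt(48)) and (-sqrt(48), -sqrt(48))
  y = -x: xy = -x^2 = -48 at (sqrt(48), -sqrt(48)) and (-sqrt(48), sqrt(48))
Maximum xy = 48 at (sqrt(48), sqrt(48)) and (-sqrt(48), -sqrt(48))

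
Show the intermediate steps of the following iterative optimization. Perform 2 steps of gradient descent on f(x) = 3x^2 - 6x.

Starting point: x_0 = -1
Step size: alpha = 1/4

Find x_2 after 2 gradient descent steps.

f(x) = 3x^2 - 6x, f'(x) = 6x + (-6)
Step 1: f'(-1) = -12, x_1 = -1 - 1/4 * -12 = 2
Step 2: f'(2) = 6, x_2 = 2 - 1/4 * 6 = 1/2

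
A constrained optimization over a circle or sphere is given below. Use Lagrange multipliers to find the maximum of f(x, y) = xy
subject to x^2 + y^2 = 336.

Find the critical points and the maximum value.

Lagrange conditions: y = 2*lambda*x and x = 2*lambda*y
If x = 0 then y = 0, violating the constraint, so x, y != 0.
Dividing: y/x = x/y => x^2 = y^2 => y = x or y = -x
Constraint: 2x^2 = 336 => x^2 = 168 => x = +/-sqrt(168)
Critical points: (sqrt(168), sqrt(168)), (-sqrt(168), -sqrt(168)), (sqrt(168), -sqrt(168)), (-sqrt(168), sqrt(168))
  y = x:  xy = x^2 = 168  at (sqrt(168), sqrt(168)) and (-sqrt(168), -sqrt(168))
  y = -x: xy = -x^2 = -168 at (sqrt(168), -sqrt(168)) and (-sqrt(168), sqrt(168))
Maximum xy = 168 at (sqrt(168), sqrt(168)) and (-sqrt(168), -sqrt(168))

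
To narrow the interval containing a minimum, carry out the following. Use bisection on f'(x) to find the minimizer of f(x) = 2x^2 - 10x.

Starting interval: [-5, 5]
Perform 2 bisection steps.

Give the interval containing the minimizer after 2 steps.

Finding critical point of f(x) = 2x^2 - 10x using bisection on f'(x) = 4x + -10.
f'(x) = 0 when x = 5/2.
Starting interval: [-5, 5]
Step 1: mid = 0, f'(mid) = -10, new interval = [0, 5]
Step 2: mid = 5/2, f'(mid) = 0, new interval = [5/2, 5/2]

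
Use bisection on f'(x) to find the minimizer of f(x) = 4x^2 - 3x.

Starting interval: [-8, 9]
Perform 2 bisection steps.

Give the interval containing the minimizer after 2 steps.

Finding critical point of f(x) = 4x^2 - 3x using bisection on f'(x) = 8x + -3.
f'(x) = 0 when x = 3/8.
Starting interval: [-8, 9]
Step 1: mid = 1/2, f'(mid) = 1, new interval = [-8, 1/2]
Step 2: mid = -15/4, f'(mid) = -33, new interval = [-15/4, 1/2]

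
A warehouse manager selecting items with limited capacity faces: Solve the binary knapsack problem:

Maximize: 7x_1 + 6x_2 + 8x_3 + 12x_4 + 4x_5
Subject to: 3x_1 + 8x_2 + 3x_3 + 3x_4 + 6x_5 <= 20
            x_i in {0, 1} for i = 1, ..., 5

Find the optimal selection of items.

Items: item 1 (v=7, w=3), item 2 (v=6, w=8), item 3 (v=8, w=3), item 4 (v=12, w=3), item 5 (v=4, w=6)
Capacity: 20
Checking all 32 subsets (w = total weight, v = total value):
  {}: w = 0, v = 0
  {1}: w = 3, v = 7
  {2}: w = 8, v = 6
  {3}: w = 3, v = 8
  {4}: w = 3, v = 12
  {5}: w = 6, v = 4
  {1, 2}: w = 11, v = 13
  {1, 3}: w = 6, v = 15
  {1, 4}: w = 6, v = 19
  {1, 5}: w = 9, v = 11
  {2, 3}: w = 11, v = 14
  {2, 4}: w = 11, v = 18
  {2, 5}: w = 14, v = 10
  {3, 4}: w = 6, v = 20
  {3, 5}: w = 9, v = 12
  {4, 5}: w = 9, v = 16
  {1, 2, 3}: w = 14, v = 21
  {1, 2, 4}: w = 14, v = 25
  {1, 2, 5}: w = 17, v = 17
  {1, 3, 4}: w = 9, v = 27
  {1, 3, 5}: w = 12, v = 19
  {1, 4, 5}: w = 12, v = 23
  {2, 3, 4}: w = 14, v = 26
  {2, 3, 5}: w = 17, v = 18
  {2, 4, 5}: w = 17, v = 22
  {3, 4, 5}: w = 12, v = 24
  {1, 2, 3, 4}: w = 17, v = 33
  {1, 2, 3, 5}: w = 20, v = 25
  {1, 2, 4, 5}: w = 20, v = 29
  {1, 3, 4, 5}: w = 15, v = 31
  {2, 3, 4, 5}: w = 20, v = 30
  {1, 2, 3, 4, 5}: w = 23 > 20, infeasible
Best feasible subset: items [1, 2, 3, 4]
Total weight: 17 <= 20, total value: 33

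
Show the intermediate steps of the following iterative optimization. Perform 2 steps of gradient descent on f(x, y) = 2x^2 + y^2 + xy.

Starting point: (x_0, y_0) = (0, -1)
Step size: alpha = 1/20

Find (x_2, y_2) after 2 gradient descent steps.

f(x,y) = 2x^2 + y^2 + xy
grad_x = 4x + 1y, grad_y = 2y + 1x
Step 1: grad = (-1, -2), (1/20, -9/10)
Step 2: grad = (-7/10, -7/4), (17/200, -13/16)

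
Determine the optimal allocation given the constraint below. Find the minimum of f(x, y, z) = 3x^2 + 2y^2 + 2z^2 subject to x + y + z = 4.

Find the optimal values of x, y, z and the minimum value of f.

Using Lagrange multipliers on f = 3x^2 + 2y^2 + 2z^2 with constraint x + y + z = 4:
Conditions: 2*3*x = lambda, 2*2*y = lambda, 2*2*z = lambda
So x = lambda/6, y = lambda/4, z = lambda/4
Substituting into constraint: lambda * (2/3) = 4
lambda = 6
x = 1, y = 3/2, z = 3/2
Minimum value = 12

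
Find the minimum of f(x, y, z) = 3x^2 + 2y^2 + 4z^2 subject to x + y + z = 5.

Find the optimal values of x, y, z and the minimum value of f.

Using Lagrange multipliers on f = 3x^2 + 2y^2 + 4z^2 with constraint x + y + z = 5:
Conditions: 2*3*x = lambda, 2*2*y = lambda, 2*4*z = lambda
So x = lambda/6, y = lambda/4, z = lambda/8
Substituting into constraint: lambda * (13/24) = 5
lambda = 120/13
x = 20/13, y = 30/13, z = 15/13
Minimum value = 300/13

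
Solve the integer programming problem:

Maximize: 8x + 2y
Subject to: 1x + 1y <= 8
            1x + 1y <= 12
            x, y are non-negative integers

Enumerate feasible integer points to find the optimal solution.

Constraint 1: 1x + 1y <= 8
Constraint 2: 1x + 1y <= 12
Feasible x range (need y >= 0): 0 <= x <= min(8/1, 12/1) => x in {0, ..., 8}.
Enumerate feasible integer points row by row (the coefficient of y is 2 > 0, so for each x the largest feasible y gives the best value):
  x = 0: y <= min((8 - 1*0)/1, (12 - 1*0)/1) => y in {0, ..., 8}; best 8*0 + 2*8 = 16
  x = 1: y <= min((8 - 1*1)/1, (12 - 1*1)/1) => y in {0, ..., 7}; best 8*1 + 2*7 = 22
  x = 2: y <= min((8 - 1*2)/1, (12 - 1*2)/1) => y in {0, ..., 6}; best 8*2 + 2*6 = 28
  x = 3: y <= min((8 - 1*3)/1, (12 - 1*3)/1) => y in {0, ..., 5}; best 8*3 + 2*5 = 34
  x = 4: y <= min((8 - 1*4)/1, (12 - 1*4)/1) => y in {0, ..., 4}; best 8*4 + 2*4 = 40
  x = 5: y <= min((8 - 1*5)/1, (12 - 1*5)/1) => y in {0, ..., 3}; best 8*5 + 2*3 = 46
  x = 6: y <= min((8 - 1*6)/1, (12 - 1*6)/1) => y in {0, ..., 2}; best 8*6 + 2*2 = 52
  x = 7: y <= min((8 - 1*7)/1, (12 - 1*7)/1) => y in {0, ..., 1}; best 8*7 + 2*1 = 58
  x = 8: y <= min((8 - 1*8)/1, (12 - 1*8)/1) => y in {0}; best 8*8 + 2*0 = 64
The maximum 8x + 2y = 64 is achieved at x = 8, y = 0.
Check: 1*8 + 1*0 = 8 <= 8 and 1*8 + 1*0 = 8 <= 12.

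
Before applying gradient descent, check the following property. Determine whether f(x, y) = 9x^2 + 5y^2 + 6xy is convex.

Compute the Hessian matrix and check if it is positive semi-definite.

f(x,y) = 9x^2 + 5y^2 + 6xy
Hessian H = [[18, 6], [6, 10]]
trace(H) = 28, det(H) = 144
Eigenvalues: (28 +/- sqrt(208)) / 2 = 21.21, 6.789
Since both eigenvalues > 0, f is convex.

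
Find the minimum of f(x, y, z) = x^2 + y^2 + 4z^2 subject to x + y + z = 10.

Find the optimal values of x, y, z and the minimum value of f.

Using Lagrange multipliers on f = x^2 + y^2 + 4z^2 with constraint x + y + z = 10:
Conditions: 2*1*x = lambda, 2*1*y = lambda, 2*4*z = lambda
So x = lambda/2, y = lambda/2, z = lambda/8
Substituting into constraint: lambda * (9/8) = 10
lambda = 80/9
x = 40/9, y = 40/9, z = 10/9
Minimum value = 400/9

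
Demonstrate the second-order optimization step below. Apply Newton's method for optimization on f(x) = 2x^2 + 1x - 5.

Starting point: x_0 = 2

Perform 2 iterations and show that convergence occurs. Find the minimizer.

f(x) = 2x^2 + 1x - 5, f'(x) = 4x + (1), f''(x) = 4
Step 1: f'(2) = 9, x_1 = 2 - 9/4 = -1/4
Step 2: f'(-1/4) = 0, x_2 = -1/4 (converged)
Newton's method converges in 1 step for quadratics.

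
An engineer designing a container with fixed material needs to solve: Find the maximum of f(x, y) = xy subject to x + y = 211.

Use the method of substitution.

Substitute y = 211 - x into f(x,y) = xy:
g(x) = x(211 - x) = 211x - x^2
g'(x) = 211 - 2x = 0  =>  x = 211/2
y = 211 - 211/2 = 211/2
Maximum value = (211/2) * (211/2) = 44521/4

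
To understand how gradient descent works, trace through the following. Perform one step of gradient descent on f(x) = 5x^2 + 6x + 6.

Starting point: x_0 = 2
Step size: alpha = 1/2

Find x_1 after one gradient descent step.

f(x) = 5x^2 + 6x + 6
f'(x) = 10x + 6
f'(2) = 10*2 + (6) = 26
x_1 = x_0 - alpha * f'(x_0) = 2 - 1/2 * 26 = -11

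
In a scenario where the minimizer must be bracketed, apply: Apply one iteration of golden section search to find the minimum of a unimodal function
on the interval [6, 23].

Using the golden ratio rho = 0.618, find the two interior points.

Golden section search on [6, 23].
Golden ratio rho = 0.618 (approx).
Interior points:
  x_1 = 6 + (1-0.618)*17 = 12.4940
  x_2 = 6 + 0.618*17 = 16.5060
Compare f(x_1) and f(x_2) to determine which subinterval to keep.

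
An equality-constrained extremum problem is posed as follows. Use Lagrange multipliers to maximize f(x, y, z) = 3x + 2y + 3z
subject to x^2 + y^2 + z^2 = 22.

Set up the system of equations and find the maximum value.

Lagrange conditions: 3 = 2*lambda*x, 2 = 2*lambda*y, 3 = 2*lambda*z
So x:3 = y:2 = z:3, i.e. x = 3t, y = 2t, z = 3t
Constraint: t^2*(3^2 + 2^2 + 3^2) = 22
  t^2 * 22 = 22  =>  t = sqrt(1)
Maximum = 3*3t + 2*2t + 3*3t = 22*sqrt(1) = 22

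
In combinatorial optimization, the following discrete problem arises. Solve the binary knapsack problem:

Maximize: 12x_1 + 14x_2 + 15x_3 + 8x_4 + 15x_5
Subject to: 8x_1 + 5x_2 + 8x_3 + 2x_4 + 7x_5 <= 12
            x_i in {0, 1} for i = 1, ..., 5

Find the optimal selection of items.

Items: item 1 (v=12, w=8), item 2 (v=14, w=5), item 3 (v=15, w=8), item 4 (v=8, w=2), item 5 (v=15, w=7)
Capacity: 12
Checking all 32 subsets (w = total weight, v = total value):
  {}: w = 0, v = 0
  {1}: w = 8, v = 12
  {2}: w = 5, v = 14
  {3}: w = 8, v = 15
  {4}: w = 2, v = 8
  {5}: w = 7, v = 15
  {1, 2}: w = 13 > 12, infeasible
  {1, 3}: w = 16 > 12, infeasible
  {1, 4}: w = 10, v = 20
  {1, 5}: w = 15 > 12, infeasible
  {2, 3}: w = 13 > 12, infeasible
  {2, 4}: w = 7, v = 22
  {2, 5}: w = 12, v = 29
  {3, 4}: w = 10, v = 23
  {3, 5}: w = 15 > 12, infeasible
  {4, 5}: w = 9, v = 23
  {1, 2, 3}: w = 21 > 12, infeasible
  {1, 2, 4}: w = 15 > 12, infeasible
  {1, 2, 5}: w = 20 > 12, infeasible
  {1, 3, 4}: w = 18 > 12, infeasible
  {1, 3, 5}: w = 23 > 12, infeasible
  {1, 4, 5}: w = 17 > 12, infeasible
  {2, 3, 4}: w = 15 > 12, infeasible
  {2, 3, 5}: w = 20 > 12, infeasible
  {2, 4, 5}: w = 14 > 12, infeasible
  {3, 4, 5}: w = 17 > 12, infeasible
  {1, 2, 3, 4}: w = 23 > 12, infeasible
  {1, 2, 3, 5}: w = 28 > 12, infeasible
  {1, 2, 4, 5}: w = 22 > 12, infeasible
  {1, 3, 4, 5}: w = 25 > 12, infeasible
  {2, 3, 4, 5}: w = 22 > 12, infeasible
  {1, 2, 3, 4, 5}: w = 30 > 12, infeasible
Best feasible subset: items [2, 5]
Total weight: 12 <= 12, total value: 29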